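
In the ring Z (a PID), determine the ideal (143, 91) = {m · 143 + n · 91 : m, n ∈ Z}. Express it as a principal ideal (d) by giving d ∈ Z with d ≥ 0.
In the PID Z, (a, b) is generated by gcd(a, b). Compute gcd(143, 91) with the extended Euclidean algorithm, tracking rows (r, s, t) with s·143 + t·91 = r:
  row A: (143, 1, 0)   [1·143 + 0·91 = 143]
  row B: (91, 0, 1)   [0·143 + 1·91 = 91]
  143 = 1·91 + 52   → row C = row A − 1·row B = (52, 1, −1)   [check: 1·143 − 1·91 = 52]
  91 = 1·52 + 39   → row D = row B − 1·row C = (39, −1, 2)   [check: −1·143 + 2·91 = 39]
  52 = 1·39 + 13   → row E = row C − 1·row D = (13, 2, −3)   [check: 2·143 − 3·91 = 13]
  39 = 3·13 + 0   → remainder 0, stop. gcd = 13 (last nonzero row E).
So gcd(143, 91) = 13, with Bézout identity 2·143 − 3·91 = 13. Containment (⊇): the Bézout identity exhibits 13 as an element of (143, 91), giving (13) ⊆ (143, 91). Containment (⊆): since 13 | 143 and 13 | 91 (143 = 13·11, 91 = 13·7), every Z-linear combination of 143 and 91 is divisible by 13, so (143, 91) ⊆ (13). Therefore (143, 91) = (13), d = 13.

Final answer: (143, 91) = (13); d = 13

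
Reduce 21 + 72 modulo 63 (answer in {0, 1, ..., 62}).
30

Reduce the summands first: 72 ≡ 9 (mod 63), so 21 + 72 ≡ 21 + 9 (mod 63). 21 + 9 = 30; 30 = 0·63 + 30, so (21 + 72) mod 63 = 30.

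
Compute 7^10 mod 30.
19

Use repeated squaring. Binary(10) = 1010. Walk through the bits of the exponent 10 left-to-right: at each bit after the leading one, square the running value, then multiply by 7 if the bit is 1 (always reducing mod 30):
  bit 1 = 1 (leading): start with 7.
  bit 2 = 0: square 7^2 = 49 ≡ 19 (mod 30).
  bit 3 = 1: square 19^2 = 361 ≡ 1; bit is 1, so multiply 1·7 = 7 (mod 30).
  bit 4 = 0: square 7^2 = 49 ≡ 19 (mod 30).
Final value: 7^10 ≡ 19 (mod 30).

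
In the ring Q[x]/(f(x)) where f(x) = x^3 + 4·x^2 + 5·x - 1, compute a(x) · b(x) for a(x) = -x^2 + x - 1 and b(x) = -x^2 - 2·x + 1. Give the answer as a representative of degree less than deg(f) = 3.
a · b ≡ 5·x^2 + 19·x - 4 (mod f(x))

First multiply in Q[x] without reducing: a · b = x^4 + x^3 - 2·x^2 + 3·x - 1. Now divide by f(x) = x^3 + 4·x^2 + 5·x - 1, eliminating the leading term at each step:
  leading term x^4: subtract (x)·f(x) = x^4 + 4·x^3 + 5·x^2 - x, leaving -3·x^3 - 7·x^2 + 4·x - 1
  leading term -3·x^3: subtract (-3)·f(x) = -3·x^3 - 12·x^2 - 15·x + 3, leaving 5·x^2 + 19·x - 4
The degree is now < 3, so this is the remainder. Hence a · b ≡ 5·x^2 + 19·x - 4 in Q[x]/(f).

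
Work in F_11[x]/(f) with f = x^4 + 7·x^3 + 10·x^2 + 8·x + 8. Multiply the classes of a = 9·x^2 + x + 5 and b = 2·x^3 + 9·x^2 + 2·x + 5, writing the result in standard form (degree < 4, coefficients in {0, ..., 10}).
Multiply as integer polynomials: a · b = 18·x^5 + 83·x^4 + 37·x^3 + 92·x^2 + 15·x + 25. Reducing coefficients mod 11: a · b ≡ 7·x^5 + 6·x^4 + 4·x^3 + 4·x^2 + 4·x + 3. Now divide by f(x) = x^4 + 7·x^3 + 10·x^2 + 8·x + 8 in F_11[x], eliminating the leading term at each step:
  leading term 7·x^5: subtract (7·x)·f(x) = 7·x^5 + 5·x^4 + 4·x^3 + x^2 + x, leaving x^4 + 3·x^2 + 3·x + 3 (coefficients mod 11)
  leading term x^4: subtract (1)·f(x) = x^4 + 7·x^3 + 10·x^2 + 8·x + 8, leaving 4·x^3 + 4·x^2 + 6·x + 6 (coefficients mod 11)
The degree is now < 4, so this is the remainder. Hence a · b ≡ 4·x^3 + 4·x^2 + 6·x + 6 in F_11[x]/(f).

Final answer: a · b ≡ 4·x^3 + 4·x^2 + 6·x + 6 (mod f(x))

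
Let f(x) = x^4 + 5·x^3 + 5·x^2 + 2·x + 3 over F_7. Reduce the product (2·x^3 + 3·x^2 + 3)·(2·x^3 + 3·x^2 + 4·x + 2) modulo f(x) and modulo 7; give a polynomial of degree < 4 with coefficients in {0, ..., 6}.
a · b ≡ 2·x^3 + 2·x^2 + 4·x (mod f(x))

Multiply as integer polynomials: a · b = 4·x^6 + 12·x^5 + 17·x^4 + 22·x^3 + 15·x^2 + 12·x + 6. Reducing coefficients mod 7: a · b ≡ 4·x^6 + 5·x^5 + 3·x^4 + x^3 + x^2 + 5·x + 6. Now divide by f(x) = x^4 + 5·x^3 + 5·x^2 + 2·x + 3 in F_7[x], eliminating the leading term at each step:
  leading term 4·x^6: subtract (4·x^2)·f(x) = 4·x^6 + 6·x^5 + 6·x^4 + x^3 + 5·x^2, leaving 6·x^5 + 4·x^4 + 3·x^2 + 5·x + 6 (coefficients mod 7)
  leading term 6·x^5: subtract (6·x)·f(x) = 6·x^5 + 2·x^4 + 2·x^3 + 5·x^2 + 4·x, leaving 2·x^4 + 5·x^3 + 5·x^2 + x + 6 (coefficients mod 7)
  leading term 2·x^4: subtract (2)·f(x) = 2·x^4 + 3·x^3 + 3·x^2 + 4·x + 6, leaving 2·x^3 + 2·x^2 + 4·x (coefficients mod 7)
The degree is now < 4, so this is the remainder. Hence a · b ≡ 2·x^3 + 2·x^2 + 4·x in F_7[x]/(f).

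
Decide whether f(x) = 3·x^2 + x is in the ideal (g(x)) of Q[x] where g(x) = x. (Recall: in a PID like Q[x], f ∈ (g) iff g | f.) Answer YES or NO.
YES

In Q[x] the ideal (g) consists of all multiples of g, so f ∈ (g) iff g | f, i.e. iff the remainder of f on division by g is 0. Divide f by g (g is monic, so eliminate the leading term of the running remainder at each step):
  leading term 3·x^2: subtract (3·x)·g(x) = 3·x^2, leaving x
  leading term x: subtract (1)·g(x) = x, leaving 0
The remainder is 0, so f(x) = g(x) · h(x) with h(x) = 3·x + 1. Hence g | f, i.e. f ∈ (g).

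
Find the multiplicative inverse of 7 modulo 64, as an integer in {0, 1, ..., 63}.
7^(−1) ≡ 55 (mod 64)

Apply the extended Euclidean algorithm to (64, 7), tracking rows (r, s, t) with s·64 + t·7 = r. Each division r_prev = q·r_cur + r_new produces the new row as (previous row) − q·(current row):
  row A: (64, 1, 0)   [1·64 + 0·7 = 64]
  row B: (7, 0, 1)   [0·64 + 1·7 = 7]
  64 = 9·7 + 1   → row C = row A − 9·row B = (1, 1, −9)   [check: 1·64 − 9·7 = 1]
  7 = 7·1 + 0   → remainder 0, stop. gcd = 1 (last nonzero row C).
The gcd is 1, so 7 is invertible mod 64. The last nonzero row gives 1·64 − 9·7 = 1, so t = −9. So 7^(−1) ≡ −9 ≡ 55 (mod 64). Verify: 7 · 55 = 385 ≡ 1 (mod 64). ✓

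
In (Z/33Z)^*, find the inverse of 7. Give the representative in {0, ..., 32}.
Apply the extended Euclidean algorithm to (33, 7), tracking rows (r, s, t) with s·33 + t·7 = r. Each division r_prev = q·r_cur + r_new produces the new row as (previous row) − q·(current row):
  row A: (33, 1, 0)   [1·33 + 0·7 = 33]
  row B: (7, 0, 1)   [0·33 + 1·7 = 7]
  33 = 4·7 + 5   → row C = row A − 4·row B = (5, 1, −4)   [check: 1·33 − 4·7 = 5]
  7 = 1·5 + 2   → row D = row B − 1·row C = (2, −1, 5)   [check: −1·33 + 5·7 = 2]
  5 = 2·2 + 1   → row E = row C − 2·row D = (1, 3, −14)   [check: 3·33 − 14·7 = 1]
  2 = 2·1 + 0   → remainder 0, stop. gcd = 1 (last nonzero row E).
The gcd is 1, so 7 is invertible mod 33. The last nonzero row gives 3·33 − 14·7 = 1, so t = −14. So 7^(−1) ≡ −14 ≡ 19 (mod 33). Verify: 7 · 19 = 133 ≡ 1 (mod 33). ✓

Final answer: 7^(−1) ≡ 19 (mod 33)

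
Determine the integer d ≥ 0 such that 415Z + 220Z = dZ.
(415, 220) = (5); d = 5

In the PID Z, (a, b) is generated by gcd(a, b). Compute gcd(415, 220) with the extended Euclidean algorithm, tracking rows (r, s, t) with s·415 + t·220 = r:
  row A: (415, 1, 0)   [1·415 + 0·220 = 415]
  row B: (220, 0, 1)   [0·415 + 1·220 = 220]
  415 = 1·220 + 195   → row C = row A − 1·row B = (195, 1, −1)   [check: 1·415 − 1·220 = 195]
  220 = 1·195 + 25   → row D = row B − 1·row C = (25, −1, 2)   [check: −1·415 + 2·220 = 25]
  195 = 7·25 + 20   → row E = row C − 7·row D = (20, 8, −15)   [check: 8·415 − 15·220 = 20]
  25 = 1·20 + 5   → row F = row D − 1·row E = (5, −9, 17)   [check: −9·415 + 17·220 = 5]
  20 = 4·5 + 0   → remainder 0, stop. gcd = 5 (last nonzero row F).
So gcd(415, 220) = 5, with Bézout identity −9·415 + 17·220 = 5. Containment (⊇): the Bézout identity exhibits 5 as an element of (415, 220), giving (5) ⊆ (415, 220). Containment (⊆): since 5 | 415 and 5 | 220 (415 = 5·83, 220 = 5·44), every Z-linear combination of 415 and 220 is divisible by 5, so (415, 220) ⊆ (5). Therefore (415, 220) = (5), d = 5.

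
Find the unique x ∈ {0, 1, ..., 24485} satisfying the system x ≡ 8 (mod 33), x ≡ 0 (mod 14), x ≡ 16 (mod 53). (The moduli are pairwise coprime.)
x ≡ 15386 (mod 24486); the representative in [0, 24486) is 15386

The moduli 33, 14, 53 are pairwise coprime, so by the CRT there is a unique solution mod 33·14·53 = 24486.
Solve by successive substitution. Start with x ≡ 8 (mod 33).
  Combine with x ≡ 0 (mod 14): write x = 8 + 33·t and require 8 + 33·t ≡ 0 (mod 14), i.e. 33·t ≡ 0 − 8 ≡ 6 (mod 14). Since 33^(−1) ≡ 3 (mod 14) (33 ≡ 5 (mod 14)), t ≡ 3·6 ≡ 4 (mod 14). So x ≡ 8 + 33·4 = 140 (mod 462).
  Combine with x ≡ 16 (mod 53): write x = 140 + 462·t and require 140 + 462·t ≡ 16 (mod 53), i.e. 462·t ≡ 16 − 140 ≡ 35 (mod 53). Since 462^(−1) ≡ 7 (mod 53) (462 ≡ 38 (mod 53)), t ≡ 7·35 ≡ 33 (mod 53). So x ≡ 140 + 462·33 = 15386 (mod 24486).
Unique solution in [0, 24486): x = 15386.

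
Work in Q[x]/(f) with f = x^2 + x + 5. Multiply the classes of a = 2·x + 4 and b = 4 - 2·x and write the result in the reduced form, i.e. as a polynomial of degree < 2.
First multiply in Q[x] without reducing: a · b = 16 - 4·x^2. Now divide by f(x) = x^2 + x + 5, eliminating the leading term at each step:
  leading term -4·x^2: subtract (-4)·f(x) = -4·x^2 - 4·x - 20, leaving 4·x + 36
The degree is now < 2, so this is the remainder. Hence a · b ≡ 4·x + 36 in Q[x]/(f).

Final answer: a · b ≡ 4·x + 36 (mod f(x))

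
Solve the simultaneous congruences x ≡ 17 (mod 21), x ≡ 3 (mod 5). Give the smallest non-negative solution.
The moduli 21, 5 are pairwise coprime, so by the CRT there is a unique solution mod 21·5 = 105.
Solve by successive substitution. Start with x ≡ 17 (mod 21).
  Combine with x ≡ 3 (mod 5): write x = 17 + 21·t and require 17 + 21·t ≡ 3 (mod 5), i.e. 21·t ≡ 3 − 17 ≡ 1 (mod 5). Since 21^(−1) ≡ 1 (mod 5) (21 ≡ 1 (mod 5)), t ≡ 1·1 ≡ 1 (mod 5). So x ≡ 17 + 21·1 = 38 (mod 105).
Unique solution in [0, 105): x = 38.

Final answer: x ≡ 38 (mod 105); the representative in [0, 105) is 38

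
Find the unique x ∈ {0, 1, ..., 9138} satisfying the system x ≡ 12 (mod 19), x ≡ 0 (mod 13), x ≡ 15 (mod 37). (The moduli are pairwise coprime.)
The moduli 19, 13, 37 are pairwise coprime, so by the CRT there is a unique solution mod 19·13·37 = 9139.
Solve by successive substitution. Start with x ≡ 12 (mod 19).
  Combine with x ≡ 0 (mod 13): write x = 12 + 19·t and require 12 + 19·t ≡ 0 (mod 13), i.e. 19·t ≡ 0 − 12 ≡ 1 (mod 13). Since 19^(−1) ≡ 11 (mod 13) (19 ≡ 6 (mod 13)), t ≡ 11·1 ≡ 11 (mod 13). So x ≡ 12 + 19·11 = 221 (mod 247).
  Combine with x ≡ 15 (mod 37): write x = 221 + 247·t and require 221 + 247·t ≡ 15 (mod 37), i.e. 247·t ≡ 15 − 221 ≡ 16 (mod 37). Since 247^(−1) ≡ 3 (mod 37) (247 ≡ 25 (mod 37)), t ≡ 3·16 ≡ 11 (mod 37). So x ≡ 221 + 247·11 = 2938 (mod 9139).
Unique solution in [0, 9139): x = 2938.

Final answer: x ≡ 2938 (mod 9139); the representative in [0, 9139) is 2938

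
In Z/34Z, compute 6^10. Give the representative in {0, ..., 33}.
Use repeated squaring. Binary(10) = 1010. Walk through the bits of the exponent 10 left-to-right: at each bit after the leading one, square the running value, then multiply by 6 if the bit is 1 (always reducing mod 34):
  bit 1 = 1 (leading): start with 6.
  bit 2 = 0: square 6^2 = 36 ≡ 2 (mod 34).
  bit 3 = 1: square 2^2 = 4; bit is 1, so multiply 4·6 = 24 (mod 34).
  bit 4 = 0: square 24^2 = 576 ≡ 32 (mod 34).
Final value: 6^10 ≡ 32 (mod 34).

Final answer: 32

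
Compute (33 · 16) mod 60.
48

Both factors are already reduced mod 60. 33 · 16 = 528. Dividing by 60: 528 = 8·60 + 48. So (33 · 16) mod 60 = 48.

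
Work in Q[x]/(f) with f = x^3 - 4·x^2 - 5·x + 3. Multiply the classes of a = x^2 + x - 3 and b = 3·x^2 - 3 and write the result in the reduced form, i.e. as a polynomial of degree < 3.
a · b ≡ 63·x^2 + 63·x - 36 (mod f(x))

First multiply in Q[x] without reducing: a · b = 3·x^4 + 3·x^3 - 12·x^2 - 3·x + 9. Now divide by f(x) = x^3 - 4·x^2 - 5·x + 3, eliminating the leading term at each step:
  leading term 3·x^4: subtract (3·x)·f(x) = 3·x^4 - 12·x^3 - 15·x^2 + 9·x, leaving 15·x^3 + 3·x^2 - 12·x + 9
  leading term 15·x^3: subtract (15)·f(x) = 15·x^3 - 60·x^2 - 75·x + 45, leaving 63·x^2 + 63·x - 36
The degree is now < 3, so this is the remainder. Hence a · b ≡ 63·x^2 + 63·x - 36 in Q[x]/(f).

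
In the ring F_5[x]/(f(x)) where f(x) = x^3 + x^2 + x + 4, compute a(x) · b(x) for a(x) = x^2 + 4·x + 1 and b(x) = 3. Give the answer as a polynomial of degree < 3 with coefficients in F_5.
a · b ≡ 3·x^2 + 2·x + 3 (mod f(x))

Multiply as integer polynomials: a · b = 3·x^2 + 12·x + 3. Reducing coefficients mod 5: a · b ≡ 3·x^2 + 2·x + 3. This already has degree < 3, so no reduction by f is needed. Hence a · b ≡ 3·x^2 + 2·x + 3 in F_5[x]/(f).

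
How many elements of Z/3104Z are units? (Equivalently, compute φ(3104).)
An element a ∈ Z/3104Z is a unit iff gcd(a, 3104) = 1, so the number of units is φ(3104). φ is multiplicative, with φ(p^e) = p^e − p^(e−1). Factorise 3104 = 2^5 · 97. Then
  φ(3104) = (2^5 − 2^4) · (97 − 1) = 16 · 96 = 1536.

Final answer: Z/3104Z has φ(3104) = 1536 units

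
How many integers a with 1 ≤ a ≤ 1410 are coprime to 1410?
The number of a ∈ {1, ..., 1410} with gcd(a, 1410) = 1 is by definition Euler's totient φ(1410). φ is multiplicative, with φ(p^e) = p^e − p^(e−1). Factorise 1410 = 2 · 3 · 5 · 47. Then
  φ(1410) = (2 − 1) · (3 − 1) · (5 − 1) · (47 − 1) = 1 · 2 · 4 · 46 = 368.
So there are 368 such integers.

Final answer: 368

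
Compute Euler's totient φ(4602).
φ is multiplicative, with φ(p^e) = p^e − p^(e−1). Factorise 4602 = 2 · 3 · 13 · 59. Then
  φ(4602) = (2 − 1) · (3 − 1) · (13 − 1) · (59 − 1) = 1 · 2 · 12 · 58 = 1392.

Final answer: φ(4602) = 1392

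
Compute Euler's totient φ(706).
φ(706) = 352

φ is multiplicative, with φ(p^e) = p^e − p^(e−1). Factorise 706 = 2 · 353. Then
  φ(706) = (2 − 1) · (353 − 1) = 1 · 352 = 352.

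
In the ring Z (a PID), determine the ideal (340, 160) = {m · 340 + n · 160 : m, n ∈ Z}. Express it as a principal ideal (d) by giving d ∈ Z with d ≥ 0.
(340, 160) = (20); d = 20

In the PID Z, (a, b) is generated by gcd(a, b). Compute gcd(340, 160) with the extended Euclidean algorithm, tracking rows (r, s, t) with s·340 + t·160 = r:
  row A: (340, 1, 0)   [1·340 + 0·160 = 340]
  row B: (160, 0, 1)   [0·340 + 1·160 = 160]
  340 = 2·160 + 20   → row C = row A − 2·row B = (20, 1, −2)   [check: 1·340 − 2·160 = 20]
  160 = 8·20 + 0   → remainder 0, stop. gcd = 20 (last nonzero row C).
So gcd(340, 160) = 20, with Bézout identity 1·340 − 2·160 = 20. Containment (⊇): the Bézout identity exhibits 20 as an element of (340, 160), giving (20) ⊆ (340, 160). Containment (⊆): since 20 | 340 and 20 | 160 (340 = 20·17, 160 = 20·8), every Z-linear combination of 340 and 160 is divisible by 20, so (340, 160) ⊆ (20). Therefore (340, 160) = (20), d = 20.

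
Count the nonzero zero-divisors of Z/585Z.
Z/585Z has 296 nonzero zero-divisors

In Z/585Z each nonzero element is either a unit (gcd with 585 is 1) or a zero-divisor (gcd > 1). The number of units is φ(585): factorise 585 = 3^2 · 5 · 13, so φ(585) = (3^2 − 3^1) · (5 − 1) · (13 − 1) = 6 · 4 · 12 = 288. The nonzero elements number 585 − 1 = 584. Hence the nonzero zero-divisors number 584 − 288 = 296.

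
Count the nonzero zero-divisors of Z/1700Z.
Z/1700Z has 1059 nonzero zero-divisors

In Z/1700Z each nonzero element is either a unit (gcd with 1700 is 1) or a zero-divisor (gcd > 1). The number of units is φ(1700): factorise 1700 = 2^2 · 5^2 · 17, so φ(1700) = (2^2 − 2^1) · (5^2 − 5^1) · (17 − 1) = 2 · 20 · 16 = 640. The nonzero elements number 1700 − 1 = 1699. Hence the nonzero zero-divisors number 1699 − 640 = 1059.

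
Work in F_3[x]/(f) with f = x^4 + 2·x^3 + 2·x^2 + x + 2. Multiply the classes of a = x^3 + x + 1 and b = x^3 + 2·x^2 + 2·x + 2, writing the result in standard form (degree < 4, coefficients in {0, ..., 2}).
Multiply as integer polynomials: a · b = x^6 + 2·x^5 + 3·x^4 + 5·x^3 + 4·x^2 + 4·x + 2. Reducing coefficients mod 3: a · b ≡ x^6 + 2·x^5 + 2·x^3 + x^2 + x + 2. Now divide by f(x) = x^4 + 2·x^3 + 2·x^2 + x + 2 in F_3[x], eliminating the leading term at each step:
  leading term x^6: subtract (x^2)·f(x) = x^6 + 2·x^5 + 2·x^4 + x^3 + 2·x^2, leaving x^4 + x^3 + 2·x^2 + x + 2 (coefficients mod 3)
  leading term x^4: subtract (1)·f(x) = x^4 + 2·x^3 + 2·x^2 + x + 2, leaving 2·x^3 (coefficients mod 3)
The degree is now < 4, so this is the remainder. Hence a · b ≡ 2·x^3 in F_3[x]/(f).

Final answer: a · b ≡ 2·x^3 (mod f(x))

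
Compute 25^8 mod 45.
40

Use repeated squaring. Binary(8) = 1000. Walk through the bits of the exponent 8 left-to-right: at each bit after the leading one, square the running value, then multiply by 25 if the bit is 1 (always reducing mod 45):
  bit 1 = 1 (leading): start with 25.
  bit 2 = 0: square 25^2 = 625 ≡ 40 (mod 45).
  bit 3 = 0: square 40^2 = 1600 ≡ 25 (mod 45).
  bit 4 = 0: square 25^2 = 625 ≡ 40 (mod 45).
Final value: 25^8 ≡ 40 (mod 45).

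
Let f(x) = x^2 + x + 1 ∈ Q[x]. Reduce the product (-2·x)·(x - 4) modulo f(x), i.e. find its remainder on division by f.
First multiply in Q[x] without reducing: a · b = -2·x^2 + 8·x. Now divide by f(x) = x^2 + x + 1, eliminating the leading term at each step:
  leading term -2·x^2: subtract (-2)·f(x) = -2·x^2 - 2·x - 2, leaving 10·x + 2
The degree is now < 2, so this is the remainder. Hence a · b ≡ 10·x + 2 in Q[x]/(f).

Final answer: a · b ≡ 10·x + 2 (mod f(x))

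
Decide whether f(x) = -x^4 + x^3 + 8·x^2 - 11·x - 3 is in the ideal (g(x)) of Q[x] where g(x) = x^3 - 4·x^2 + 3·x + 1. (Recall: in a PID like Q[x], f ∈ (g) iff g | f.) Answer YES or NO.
NO

In Q[x] the ideal (g) consists of all multiples of g, so f ∈ (g) iff g | f, i.e. iff the remainder of f on division by g is 0. Divide f by g (g is monic, so eliminate the leading term of the running remainder at each step):
  leading term -x^4: subtract (-x)·g(x) = -x^4 + 4·x^3 - 3·x^2 - x, leaving -3·x^3 + 11·x^2 - 10·x - 3
  leading term -3·x^3: subtract (-3)·g(x) = -3·x^3 + 12·x^2 - 9·x - 3, leaving -x^2 - x
The remainder r(x) = -x^2 - x ≠ 0 (and deg r < deg g), so g ∤ f, i.e. f ∉ (g).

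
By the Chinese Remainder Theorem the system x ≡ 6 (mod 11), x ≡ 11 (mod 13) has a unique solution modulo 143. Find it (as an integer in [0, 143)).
The moduli 11, 13 are pairwise coprime, so by the CRT there is a unique solution mod 11·13 = 143.
Solve by successive substitution. Start with x ≡ 6 (mod 11).
  Combine with x ≡ 11 (mod 13): write x = 6 + 11·t and require 6 + 11·t ≡ 11 (mod 13), i.e. 11·t ≡ 11 − 6 ≡ 5 (mod 13). Since 11^(−1) ≡ 6 (mod 13), t ≡ 6·5 ≡ 4 (mod 13). So x ≡ 6 + 11·4 = 50 (mod 143).
Unique solution in [0, 143): x = 50.

Final answer: x ≡ 50 (mod 143); the representative in [0, 143) is 50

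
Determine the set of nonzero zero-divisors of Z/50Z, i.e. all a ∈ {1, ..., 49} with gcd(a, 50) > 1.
nonzero zero-divisors of Z/50Z = {2, 4, 5, 6, 8, 10, 12, 14, 15, 16, 18, 20, 22, 24, 25, 26, 28, 30, 32, 34, 35, 36, 38, 40, 42, 44, 45, 46, 48}

An element a ∈ Z/50Z (with a ≠ 0) is a zero-divisor iff gcd(a, 50) > 1 (because a is a unit precisely when gcd(a, n) = 1, and in Z/nZ every nonzero, non-unit element is a zero-divisor). Scan a = 1, ..., 49 and keep those with gcd(a, 50) > 1:
  gcd(2, 50) = 2, gcd(4, 50) = 2, gcd(5, 50) = 5, gcd(6, 50) = 2, gcd(8, 50) = 2, gcd(10, 50) = 10, gcd(12, 50) = 2, gcd(14, 50) = 2, gcd(15, 50) = 5, gcd(16, 50) = 2, gcd(18, 50) = 2, gcd(20, 50) = 10, gcd(22, 50) = 2, gcd(24, 50) = 2, gcd(25, 50) = 25, gcd(26, 50) = 2, gcd(28, 50) = 2, gcd(30, 50) = 10, gcd(32, 50) = 2, gcd(34, 50) = 2, gcd(35, 50) = 5, gcd(36, 50) = 2, gcd(38, 50) = 2, gcd(40, 50) = 10, gcd(42, 50) = 2, gcd(44, 50) = 2, gcd(45, 50) = 5, gcd(46, 50) = 2, gcd(48, 50) = 2.
All other a ∈ {1, ..., 49} have gcd(a, 50) = 1 and are units. So the nonzero zero-divisors are exactly the 29 values of a appearing in this scan.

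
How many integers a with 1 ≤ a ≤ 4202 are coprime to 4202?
1900

The number of a ∈ {1, ..., 4202} with gcd(a, 4202) = 1 is by definition Euler's totient φ(4202). φ is multiplicative, with φ(p^e) = p^e − p^(e−1). Factorise 4202 = 2 · 11 · 191. Then
  φ(4202) = (2 − 1) · (11 − 1) · (191 − 1) = 1 · 10 · 190 = 1900.
So there are 1900 such integers.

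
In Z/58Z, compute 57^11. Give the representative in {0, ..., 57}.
57

Use repeated squaring. Binary(11) = 1011. Walk through the bits of the exponent 11 left-to-right: at each bit after the leading one, square the running value, then multiply by 57 if the bit is 1 (always reducing mod 58):
  bit 1 = 1 (leading): start with 57.
  bit 2 = 0: square 57^2 = 3249 ≡ 1 (mod 58).
  bit 3 = 1: square 1^2 = 1; bit is 1, so multiply 1·57 = 57 (mod 58).
  bit 4 = 1: square 57^2 = 3249 ≡ 1; bit is 1, so multiply 1·57 = 57 (mod 58).
Final value: 57^11 ≡ 57 (mod 58).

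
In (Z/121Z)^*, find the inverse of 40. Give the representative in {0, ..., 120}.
40^(−1) ≡ 118 (mod 121)

Apply the extended Euclidean algorithm to (121, 40), tracking rows (r, s, t) with s·121 + t·40 = r. Each division r_prev = q·r_cur + r_new produces the new row as (previous row) − q·(current row):
  row A: (121, 1, 0)   [1·121 + 0·40 = 121]
  row B: (40, 0, 1)   [0·121 + 1·40 = 40]
  121 = 3·40 + 1   → row C = row A − 3·row B = (1, 1, −3)   [check: 1·121 − 3·40 = 1]
  40 = 40·1 + 0   → remainder 0, stop. gcd = 1 (last nonzero row C).
The gcd is 1, so 40 is invertible mod 121. The last nonzero row gives 1·121 − 3·40 = 1, so t = −3. So 40^(−1) ≡ −3 ≡ 118 (mod 121). Verify: 40 · 118 = 4720 ≡ 1 (mod 121). ✓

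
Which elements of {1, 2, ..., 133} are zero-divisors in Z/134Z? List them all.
nonzero zero-divisors of Z/134Z = {2, 4, 6, 8, 10, 12, 14, 16, 18, 20, 22, 24, 26, 28, 30, 32, 34, 36, 38, 40, 42, 44, 46, 48, 50, 52, 54, 56, 58, 60, 62, 64, 66, 67, 68, 70, 72, 74, 76, 78, 80, 82, 84, 86, 88, 90, 92, 94, 96, 98, 100, 102, 104, 106, 108, 110, 112, 114, 116, 118, 120, 122, 124, 126, 128, 130, 132}

An element a ∈ Z/134Z (with a ≠ 0) is a zero-divisor iff gcd(a, 134) > 1 (because a is a unit precisely when gcd(a, n) = 1, and in Z/nZ every nonzero, non-unit element is a zero-divisor). Scan a = 1, ..., 133 and keep those with gcd(a, 134) > 1:
  gcd(2, 134) = 2, gcd(4, 134) = 2, gcd(6, 134) = 2, gcd(8, 134) = 2, gcd(10, 134) = 2, gcd(12, 134) = 2, gcd(14, 134) = 2, gcd(16, 134) = 2, gcd(18, 134) = 2, gcd(20, 134) = 2, gcd(22, 134) = 2, gcd(24, 134) = 2, gcd(26, 134) = 2, gcd(28, 134) = 2, gcd(30, 134) = 2, gcd(32, 134) = 2, gcd(34, 134) = 2, gcd(36, 134) = 2, gcd(38, 134) = 2, gcd(40, 134) = 2, gcd(42, 134) = 2, gcd(44, 134) = 2, gcd(46, 134) = 2, gcd(48, 134) = 2, gcd(50, 134) = 2, gcd(52, 134) = 2, gcd(54, 134) = 2, gcd(56, 134) = 2, gcd(58, 134) = 2, gcd(60, 134) = 2, gcd(62, 134) = 2, gcd(64, 134) = 2, gcd(66, 134) = 2, gcd(67, 134) = 67, gcd(68, 134) = 2, gcd(70, 134) = 2, gcd(72, 134) = 2, gcd(74, 134) = 2, gcd(76, 134) = 2, gcd(78, 134) = 2, gcd(80, 134) = 2, gcd(82, 134) = 2, gcd(84, 134) = 2, gcd(86, 134) = 2, gcd(88, 134) = 2, gcd(90, 134) = 2, gcd(92, 134) = 2, gcd(94, 134) = 2, gcd(96, 134) = 2, gcd(98, 134) = 2, gcd(100, 134) = 2, gcd(102, 134) = 2, gcd(104, 134) = 2, gcd(106, 134) = 2, gcd(108, 134) = 2, gcd(110, 134) = 2, gcd(112, 134) = 2, gcd(114, 134) = 2, gcd(116, 134) = 2, gcd(118, 134) = 2, gcd(120, 134) = 2, gcd(122, 134) = 2, gcd(124, 134) = 2, gcd(126, 134) = 2, gcd(128, 134) = 2, gcd(130, 134) = 2, gcd(132, 134) = 2.
All other a ∈ {1, ..., 133} have gcd(a, 134) = 1 and are units. So the nonzero zero-divisors are exactly the 67 values of a appearing in this scan.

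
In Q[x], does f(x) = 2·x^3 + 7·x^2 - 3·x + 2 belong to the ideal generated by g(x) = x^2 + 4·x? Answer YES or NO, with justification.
NO

In Q[x] the ideal (g) consists of all multiples of g, so f ∈ (g) iff g | f, i.e. iff the remainder of f on division by g is 0. Divide f by g (g is monic, so eliminate the leading term of the running remainder at each step):
  leading term 2·x^3: subtract (2·x)·g(x) = 2·x^3 + 8·x^2, leaving -x^2 - 3·x + 2
  leading term -x^2: subtract (-1)·g(x) = -x^2 - 4·x, leaving x + 2
The remainder r(x) = x + 2 ≠ 0 (and deg r < deg g), so g ∤ f, i.e. f ∉ (g).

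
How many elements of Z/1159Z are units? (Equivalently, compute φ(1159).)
Z/1159Z has φ(1159) = 1080 units

An element a ∈ Z/1159Z is a unit iff gcd(a, 1159) = 1, so the number of units is φ(1159). φ is multiplicative, with φ(p^e) = p^e − p^(e−1). Factorise 1159 = 19 · 61. Then
  φ(1159) = (19 − 1) · (61 − 1) = 18 · 60 = 1080.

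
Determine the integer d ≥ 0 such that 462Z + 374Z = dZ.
(462, 374) = (22); d = 22

In the PID Z, (a, b) is generated by gcd(a, b). Compute gcd(462, 374) with the extended Euclidean algorithm, tracking rows (r, s, t) with s·462 + t·374 = r:
  row A: (462, 1, 0)   [1·462 + 0·374 = 462]
  row B: (374, 0, 1)   [0·462 + 1·374 = 374]
  462 = 1·374 + 88   → row C = row A − 1·row B = (88, 1, −1)   [check: 1·462 − 1·374 = 88]
  374 = 4·88 + 22   → row D = row B − 4·row C = (22, −4, 5)   [check: −4·462 + 5·374 = 22]
  88 = 4·22 + 0   → remainder 0, stop. gcd = 22 (last nonzero row D).
So gcd(462, 374) = 22, with Bézout identity −4·462 + 5·374 = 22. Containment (⊇): the Bézout identity exhibits 22 as an element of (462, 374), giving (22) ⊆ (462, 374). Containment (⊆): since 22 | 462 and 22 | 374 (462 = 22·21, 374 = 22·17), every Z-linear combination of 462 and 374 is divisible by 22, so (462, 374) ⊆ (22). Therefore (462, 374) = (22), d = 22.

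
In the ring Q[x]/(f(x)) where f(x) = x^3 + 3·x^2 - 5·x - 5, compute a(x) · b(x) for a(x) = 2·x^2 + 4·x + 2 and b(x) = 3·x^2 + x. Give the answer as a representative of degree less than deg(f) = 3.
a · b ≡ 52·x^2 + 12·x - 20 (mod f(x))

First multiply in Q[x] without reducing: a · b = 6·x^4 + 14·x^3 + 10·x^2 + 2·x. Now divide by f(x) = x^3 + 3·x^2 - 5·x - 5, eliminating the leading term at each step:
  leading term 6·x^4: subtract (6·x)·f(x) = 6·x^4 + 18·x^3 - 30·x^2 - 30·x, leaving -4·x^3 + 40·x^2 + 32·x
  leading term -4·x^3: subtract (-4)·f(x) = -4·x^3 - 12·x^2 + 20·x + 20, leaving 52·x^2 + 12·x - 20
The degree is now < 3, so this is the remainder. Hence a · b ≡ 52·x^2 + 12·x - 20 in Q[x]/(f).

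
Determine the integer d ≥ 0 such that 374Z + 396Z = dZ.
In the PID Z, (a, b) is generated by gcd(a, b). Compute gcd(396, 374) with the extended Euclidean algorithm, tracking rows (r, s, t) with s·396 + t·374 = r:
  row A: (396, 1, 0)   [1·396 + 0·374 = 396]
  row B: (374, 0, 1)   [0·396 + 1·374 = 374]
  396 = 1·374 + 22   → row C = row A − 1·row B = (22, 1, −1)   [check: 1·396 − 1·374 = 22]
  374 = 17·22 + 0   → remainder 0, stop. gcd = 22 (last nonzero row C).
So gcd(374, 396) = 22, with Bézout identity 1·396 − 1·374 = 22. Containment (⊇): the Bézout identity exhibits 22 as an element of (374, 396), giving (22) ⊆ (374, 396). Containment (⊆): since 22 | 374 and 22 | 396 (374 = 22·17, 396 = 22·18), every Z-linear combination of 374 and 396 is divisible by 22, so (374, 396) ⊆ (22). Therefore (374, 396) = (22), d = 22.

Final answer: (374, 396) = (22); d = 22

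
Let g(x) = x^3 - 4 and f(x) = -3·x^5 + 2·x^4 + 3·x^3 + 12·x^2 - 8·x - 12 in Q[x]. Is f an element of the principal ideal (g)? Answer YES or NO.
In Q[x] the ideal (g) consists of all multiples of g, so f ∈ (g) iff g | f, i.e. iff the remainder of f on division by g is 0. Divide f by g (g is monic, so eliminate the leading term of the running remainder at each step):
  leading term -3·x^5: subtract (-3·x^2)·g(x) = -3·x^5 + 12·x^2, leaving 2·x^4 + 3·x^3 - 8·x - 12
  leading term 2·x^4: subtract (2·x)·g(x) = 2·x^4 - 8·x, leaving 3·x^3 - 12
  leading term 3·x^3: subtract (3)·g(x) = 3·x^3 - 12, leaving 0
The remainder is 0, so f(x) = g(x) · h(x) with h(x) = -3·x^2 + 2·x + 3. Hence g | f, i.e. f ∈ (g).

Final answer: YES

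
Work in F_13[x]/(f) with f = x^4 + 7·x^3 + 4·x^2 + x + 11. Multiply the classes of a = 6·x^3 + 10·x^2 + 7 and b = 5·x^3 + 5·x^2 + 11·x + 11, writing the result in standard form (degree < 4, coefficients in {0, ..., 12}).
Multiply as integer polynomials: a · b = 30·x^6 + 80·x^5 + 116·x^4 + 211·x^3 + 145·x^2 + 77·x + 77. Reducing coefficients mod 13: a · b ≡ 4·x^6 + 2·x^5 + 12·x^4 + 3·x^3 + 2·x^2 + 12·x + 12. Now divide by f(x) = x^4 + 7·x^3 + 4·x^2 + x + 11 in F_13[x], eliminating the leading term at each step:
  leading term 4·x^6: subtract (4·x^2)·f(x) = 4·x^6 + 2·x^5 + 3·x^4 + 4·x^3 + 5·x^2, leaving 9·x^4 + 12·x^3 + 10·x^2 + 12·x + 12 (coefficients mod 13)
  leading term 9·x^4: subtract (9)·f(x) = 9·x^4 + 11·x^3 + 10·x^2 + 9·x + 8, leaving x^3 + 3·x + 4 (coefficients mod 13)
The degree is now < 4, so this is the remainder. Hence a · b ≡ x^3 + 3·x + 4 in F_13[x]/(f).

Final answer: a · b ≡ x^3 + 3·x + 4 (mod f(x))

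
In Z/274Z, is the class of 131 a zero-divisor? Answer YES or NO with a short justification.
NO

gcd(131, 274) = 1, so 131 is a unit in Z/274Z (it has a multiplicative inverse). A unit cannot be a zero-divisor: if 131·b ≡ 0 then multiplying both sides by 131^(−1) gives b ≡ 0. So 131 is not a zero-divisor.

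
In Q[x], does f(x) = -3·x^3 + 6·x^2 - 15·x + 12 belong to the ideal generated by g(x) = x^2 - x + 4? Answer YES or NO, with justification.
YES

In Q[x] the ideal (g) consists of all multiples of g, so f ∈ (g) iff g | f, i.e. iff the remainder of f on division by g is 0. Divide f by g (g is monic, so eliminate the leading term of the running remainder at each step):
  leading term -3·x^3: subtract (-3·x)·g(x) = -3·x^3 + 3·x^2 - 12·x, leaving 3·x^2 - 3·x + 12
  leading term 3·x^2: subtract (3)·g(x) = 3·x^2 - 3·x + 12, leaving 0
The remainder is 0, so f(x) = g(x) · h(x) with h(x) = 3 - 3·x. Hence g | f, i.e. f ∈ (g).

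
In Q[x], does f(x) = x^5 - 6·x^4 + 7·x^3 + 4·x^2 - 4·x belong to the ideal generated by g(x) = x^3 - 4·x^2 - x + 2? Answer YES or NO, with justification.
In Q[x] the ideal (g) consists of all multiples of g, so f ∈ (g) iff g | f, i.e. iff the remainder of f on division by g is 0. Divide f by g (g is monic, so eliminate the leading term of the running remainder at each step):
  leading term x^5: subtract (x^2)·g(x) = x^5 - 4·x^4 - x^3 + 2·x^2, leaving -2·x^4 + 8·x^3 + 2·x^2 - 4·x
  leading term -2·x^4: subtract (-2·x)·g(x) = -2·x^4 + 8·x^3 + 2·x^2 - 4·x, leaving 0
The remainder is 0, so f(x) = g(x) · h(x) with h(x) = x^2 - 2·x. Hence g | f, i.e. f ∈ (g).

Final answer: YES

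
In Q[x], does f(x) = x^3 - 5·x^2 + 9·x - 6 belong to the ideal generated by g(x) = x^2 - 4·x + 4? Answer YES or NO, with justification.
NO

In Q[x] the ideal (g) consists of all multiples of g, so f ∈ (g) iff g | f, i.e. iff the remainder of f on division by g is 0. Divide f by g (g is monic, so eliminate the leading term of the running remainder at each step):
  leading term x^3: subtract (x)·g(x) = x^3 - 4·x^2 + 4·x, leaving -x^2 + 5·x - 6
  leading term -x^2: subtract (-1)·g(x) = -x^2 + 4·x - 4, leaving x - 2
The remainder r(x) = x - 2 ≠ 0 (and deg r < deg g), so g ∤ f, i.e. f ∉ (g).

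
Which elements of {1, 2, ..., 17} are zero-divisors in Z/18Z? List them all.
An element a ∈ Z/18Z (with a ≠ 0) is a zero-divisor iff gcd(a, 18) > 1 (because a is a unit precisely when gcd(a, n) = 1, and in Z/nZ every nonzero, non-unit element is a zero-divisor). Scan a = 1, ..., 17 and keep those with gcd(a, 18) > 1:
  gcd(2, 18) = 2, gcd(3, 18) = 3, gcd(4, 18) = 2, gcd(6, 18) = 6, gcd(8, 18) = 2, gcd(9, 18) = 9, gcd(10, 18) = 2, gcd(12, 18) = 6, gcd(14, 18) = 2, gcd(15, 18) = 3, gcd(16, 18) = 2.
All other a ∈ {1, ..., 17} have gcd(a, 18) = 1 and are units. So the nonzero zero-divisors are exactly the 11 values of a appearing in this scan.

Final answer: nonzero zero-divisors of Z/18Z = {2, 3, 4, 6, 8, 9, 10, 12, 14, 15, 16}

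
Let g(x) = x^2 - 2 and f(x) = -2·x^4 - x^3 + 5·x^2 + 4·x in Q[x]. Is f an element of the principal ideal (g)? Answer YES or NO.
NO

In Q[x] the ideal (g) consists of all multiples of g, so f ∈ (g) iff g | f, i.e. iff the remainder of f on division by g is 0. Divide f by g (g is monic, so eliminate the leading term of the running remainder at each step):
  leading term -2·x^4: subtract (-2·x^2)·g(x) = -2·x^4 + 4·x^2, leaving -x^3 + x^2 + 4·x
  leading term -x^3: subtract (-x)·g(x) = -x^3 + 2·x, leaving x^2 + 2·x
  leading term x^2: subtract (1)·g(x) = x^2 - 2, leaving 2·x + 2
The remainder r(x) = 2·x + 2 ≠ 0 (and deg r < deg g), so g ∤ f, i.e. f ∉ (g).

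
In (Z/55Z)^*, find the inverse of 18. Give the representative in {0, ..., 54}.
18^(−1) ≡ 52 (mod 55)

Apply the extended Euclidean algorithm to (55, 18), tracking rows (r, s, t) with s·55 + t·18 = r. Each division r_prev = q·r_cur + r_new produces the new row as (previous row) − q·(current row):
  row A: (55, 1, 0)   [1·55 + 0·18 = 55]
  row B: (18, 0, 1)   [0·55 + 1·18 = 18]
  55 = 3·18 + 1   → row C = row A − 3·row B = (1, 1, −3)   [check: 1·55 − 3·18 = 1]
  18 = 18·1 + 0   → remainder 0, stop. gcd = 1 (last nonzero row C).
The gcd is 1, so 18 is invertible mod 55. The last nonzero row gives 1·55 − 3·18 = 1, so t = −3. So 18^(−1) ≡ −3 ≡ 52 (mod 55). Verify: 18 · 52 = 936 ≡ 1 (mod 55). ✓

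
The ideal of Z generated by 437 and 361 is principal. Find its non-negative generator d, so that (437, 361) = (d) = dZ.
(437, 361) = (19); d = 19

In the PID Z, (a, b) is generated by gcd(a, b). Compute gcd(437, 361) with the extended Euclidean algorithm, tracking rows (r, s, t) with s·437 + t·361 = r:
  row A: (437, 1, 0)   [1·437 + 0·361 = 437]
  row B: (361, 0, 1)   [0·437 + 1·361 = 361]
  437 = 1·361 + 76   → row C = row A − 1·row B = (76, 1, −1)   [check: 1·437 − 1·361 = 76]
  361 = 4·76 + 57   → row D = row B − 4·row C = (57, −4, 5)   [check: −4·437 + 5·361 = 57]
  76 = 1·57 + 19   → row E = row C − 1·row D = (19, 5, −6)   [check: 5·437 − 6·361 = 19]
  57 = 3·19 + 0   → remainder 0, stop. gcd = 19 (last nonzero row E).
So gcd(437, 361) = 19, with Bézout identity 5·437 − 6·361 = 19. Containment (⊇): the Bézout identity exhibits 19 as an element of (437, 361), giving (19) ⊆ (437, 361). Containment (⊆): since 19 | 437 and 19 | 361 (437 = 19·23, 361 = 19·19), every Z-linear combination of 437 and 361 is divisible by 19, so (437, 361) ⊆ (19). Therefore (437, 361) = (19), d = 19.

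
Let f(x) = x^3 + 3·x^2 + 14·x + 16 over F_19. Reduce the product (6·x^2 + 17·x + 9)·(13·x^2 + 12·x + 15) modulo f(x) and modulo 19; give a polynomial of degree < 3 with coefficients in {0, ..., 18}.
Multiply as integer polynomials: a · b = 78·x^4 + 293·x^3 + 411·x^2 + 363·x + 135. Reducing coefficients mod 19: a · b ≡ 2·x^4 + 8·x^3 + 12·x^2 + 2·x + 2. Now divide by f(x) = x^3 + 3·x^2 + 14·x + 16 in F_19[x], eliminating the leading term at each step:
  leading term 2·x^4: subtract (2·x)·f(x) = 2·x^4 + 6·x^3 + 9·x^2 + 13·x, leaving 2·x^3 + 3·x^2 + 8·x + 2 (coefficients mod 19)
  leading term 2·x^3: subtract (2)·f(x) = 2·x^3 + 6·x^2 + 9·x + 13, leaving 16·x^2 + 18·x + 8 (coefficients mod 19)
The degree is now < 3, so this is the remainder. Hence a · b ≡ 16·x^2 + 18·x + 8 in F_19[x]/(f).

Final answer: a · b ≡ 16·x^2 + 18·x + 8 (mod f(x))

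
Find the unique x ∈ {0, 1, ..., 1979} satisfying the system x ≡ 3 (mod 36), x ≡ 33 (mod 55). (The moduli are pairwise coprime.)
x ≡ 363 (mod 1980); the representative in [0, 1980) is 363

The moduli 36, 55 are pairwise coprime, so by the CRT there is a unique solution mod 36·55 = 1980.
Solve by successive substitution. Start with x ≡ 3 (mod 36).
  Combine with x ≡ 33 (mod 55): write x = 3 + 36·t and require 3 + 36·t ≡ 33 (mod 55), i.e. 36·t ≡ 33 − 3 ≡ 30 (mod 55). Since 36^(−1) ≡ 26 (mod 55), t ≡ 26·30 ≡ 10 (mod 55). So x ≡ 3 + 36·10 = 363 (mod 1980).
Unique solution in [0, 1980): x = 363.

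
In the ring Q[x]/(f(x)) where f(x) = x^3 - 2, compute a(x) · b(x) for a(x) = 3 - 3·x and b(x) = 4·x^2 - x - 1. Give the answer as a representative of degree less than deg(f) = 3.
First multiply in Q[x] without reducing: a · b = -12·x^3 + 15·x^2 - 3. Now divide by f(x) = x^3 - 2, eliminating the leading term at each step:
  leading term -12·x^3: subtract (-12)·f(x) = 24 - 12·x^3, leaving 15·x^2 - 27
The degree is now < 3, so this is the remainder. Hence a · b ≡ 15·x^2 - 27 in Q[x]/(f).

Final answer: a · b ≡ 15·x^2 - 27 (mod f(x))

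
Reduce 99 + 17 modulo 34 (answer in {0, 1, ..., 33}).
Reduce the summands first: 99 ≡ 31 (mod 34), so 99 + 17 ≡ 31 + 17 (mod 34). 31 + 17 = 48; 48 = 1·34 + 14, so (99 + 17) mod 34 = 14.

Final answer: 14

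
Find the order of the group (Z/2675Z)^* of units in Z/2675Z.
|(Z/2675Z)^*| = 2120

(Z/2675Z)^* consists of the classes a with gcd(a, 2675) = 1, so its order is φ(2675). φ is multiplicative, with φ(p^e) = p^e − p^(e−1). Factorise 2675 = 5^2 · 107. Then
  φ(2675) = (5^2 − 5^1) · (107 − 1) = 20 · 106 = 2120.
Thus |(Z/2675Z)^*| = 2120.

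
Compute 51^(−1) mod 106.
51^(−1) ≡ 79 (mod 106)

Apply the extended Euclidean algorithm to (106, 51), tracking rows (r, s, t) with s·106 + t·51 = r. Each division r_prev = q·r_cur + r_new produces the new row as (previous row) − q·(current row):
  row A: (106, 1, 0)   [1·106 + 0·51 = 106]
  row B: (51, 0, 1)   [0·106 + 1·51 = 51]
  106 = 2·51 + 4   → row C = row A − 2·row B = (4, 1, −2)   [check: 1·106 − 2·51 = 4]
  51 = 12·4 + 3   → row D = row B − 12·row C = (3, −12, 25)   [check: −12·106 + 25·51 = 3]
  4 = 1·3 + 1   → row E = row C − 1·row D = (1, 13, −27)   [check: 13·106 − 27·51 = 1]
  3 = 3·1 + 0   → remainder 0, stop. gcd = 1 (last nonzero row E).
The gcd is 1, so 51 is invertible mod 106. The last nonzero row gives 13·106 − 27·51 = 1, so t = −27. So 51^(−1) ≡ −27 ≡ 79 (mod 106). Verify: 51 · 79 = 4029 ≡ 1 (mod 106). ✓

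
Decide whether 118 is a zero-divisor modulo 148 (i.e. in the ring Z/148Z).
gcd(118, 148) = 2 > 1, so 118 is not a unit in Z/148Z. In Z/nZ every nonzero non-unit is a zero-divisor: explicitly, take b = 148/gcd = 74 ≠ 0 (mod 148); then 118·74 = 8732 = 59·148, i.e. 118·74 ≡ 0 (mod 148). So 118 is a zero-divisor.

Final answer: YES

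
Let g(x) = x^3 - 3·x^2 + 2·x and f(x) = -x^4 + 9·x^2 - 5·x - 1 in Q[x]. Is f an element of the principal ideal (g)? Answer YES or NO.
NO

In Q[x] the ideal (g) consists of all multiples of g, so f ∈ (g) iff g | f, i.e. iff the remainder of f on division by g is 0. Divide f by g (g is monic, so eliminate the leading term of the running remainder at each step):
  leading term -x^4: subtract (-x)·g(x) = -x^4 + 3·x^3 - 2·x^2, leaving -3·x^3 + 11·x^2 - 5·x - 1
  leading term -3·x^3: subtract (-3)·g(x) = -3·x^3 + 9·x^2 - 6·x, leaving 2·x^2 + x - 1
The remainder r(x) = 2·x^2 + x - 1 ≠ 0 (and deg r < deg g), so g ∤ f, i.e. f ∉ (g).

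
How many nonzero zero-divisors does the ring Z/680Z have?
Z/680Z has 423 nonzero zero-divisors

In Z/680Z each nonzero element is either a unit (gcd with 680 is 1) or a zero-divisor (gcd > 1). The number of units is φ(680): factorise 680 = 2^3 · 5 · 17, so φ(680) = (2^3 − 2^2) · (5 − 1) · (17 − 1) = 4 · 4 · 16 = 256. The nonzero elements number 680 − 1 = 679. Hence the nonzero zero-divisors number 679 − 256 = 423.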